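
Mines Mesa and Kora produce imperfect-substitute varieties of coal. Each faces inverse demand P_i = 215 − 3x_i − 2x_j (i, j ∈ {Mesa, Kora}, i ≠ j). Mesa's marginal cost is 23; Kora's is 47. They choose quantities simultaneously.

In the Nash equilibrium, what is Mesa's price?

99.5

Mine Mesa's profit: π = x_{Mesa}(215 − 3x_{Mesa} − 2x_{Kora}) − 23x_{Mesa}.
∂π/∂x_{Mesa} = 192 − 6x_{Mesa} − 2x_{Kora} = 0 ⇒ x_{Mesa} = 32 − (1/3)x_{Kora}.
Similarly x_{Kora} = 28 − (1/3)x_{Mesa}.
Plugging x_{Kora} into Mesa's best response: x_{Mesa} = 32 − (1/3)(28 − (1/3)x_{Mesa}) ⇒ (8/9)x_{Mesa} = 68/3, so x_{Mesa} = 25.5.
Then x_{Kora} = 28 − (1/3)·25.5 = 19.5.
P_{Mesa} = 215 − 3·25.5 − 2·19.5 = 99.5.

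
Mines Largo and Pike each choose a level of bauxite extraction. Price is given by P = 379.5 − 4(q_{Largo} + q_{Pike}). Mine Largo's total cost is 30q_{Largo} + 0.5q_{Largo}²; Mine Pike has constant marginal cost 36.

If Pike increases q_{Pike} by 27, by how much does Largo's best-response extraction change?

Mine Largo's profit: π = q_{Largo}(379.5 − 4(q_{Largo} + q_{Pike})) − 30q_{Largo} − 0.5q_{Largo}².
∂π/∂q_{Largo} = 349.5 − 9q_{Largo} − 4q_{Pike} = 0, so q_{Largo} = 233/6 − (4/9)q_{Pike}.
The reaction-function slope is −4/9, so a 27-unit rise in q_{Pike} moves q_{Largo} by −4/9 × 27 = −12. Largo's best response falls — the actions are strategic substitutes.

-12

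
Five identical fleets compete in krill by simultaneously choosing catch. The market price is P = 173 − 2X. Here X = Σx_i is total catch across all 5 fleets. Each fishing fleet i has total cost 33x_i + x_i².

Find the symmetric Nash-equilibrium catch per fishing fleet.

A representative fishing fleet's profit is π_i = x_i(173 − 2X) − 33x_i − x_i², with X = x_i + Σ_{j≠i} x_j.
First-order condition: 140 − 6x_i − 2Σ_{j≠i} x_j = 0.
With identical fishing fleets, set every x_j = x: then 140 − 6x − 8x = 0, i.e. x = 140/14 = 10.

10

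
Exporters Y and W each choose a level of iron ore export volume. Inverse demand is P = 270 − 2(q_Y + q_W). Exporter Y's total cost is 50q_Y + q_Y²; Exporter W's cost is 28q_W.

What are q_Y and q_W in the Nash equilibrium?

19.8, 50.6

Exporter Y's profit: π = q_Y(270 − 2(q_Y + q_W)) − 50q_Y − q_Y².
∂π/∂q_Y = 220 − 6q_Y − 2q_W = 0, so q_Y = 110/3 − (1/3)q_W.
For W: ∂π/∂q_W = 242 − 4q_W − 2q_Y = 0 ⇒ q_W = 60.5 − 0.5q_Y.
Substituting the second reaction function into the first: q_Y = 110/3 − (1/3)(60.5 − 0.5q_Y), which gives (5/6)q_Y = 16.5 ⇒ q_Y = 19.8.
Then q_W = 60.5 − 0.5·19.8 = 50.6.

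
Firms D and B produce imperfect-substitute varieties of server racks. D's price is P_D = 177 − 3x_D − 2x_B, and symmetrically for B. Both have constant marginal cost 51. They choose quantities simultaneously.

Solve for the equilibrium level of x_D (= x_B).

15.75

Firm D's profit: π = x_D(177 − 3x_D − 2x_B) − 51x_D.
∂π/∂x_D = 126 − 6x_D − 2x_B = 0 ⇒ x_D = 21 − (1/3)x_B.
The game is symmetric, so in equilibrium x_B = x_D: the reaction function gives (4/3)x_D = 21, hence x_D = 15.75.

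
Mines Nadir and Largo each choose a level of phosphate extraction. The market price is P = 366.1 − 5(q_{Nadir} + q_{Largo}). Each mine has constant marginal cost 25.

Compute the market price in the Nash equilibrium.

Mine Nadir's profit: π = q_{Nadir}(366.1 − 5(q_{Nadir} + q_{Largo})) − 25q_{Nadir}.
∂π/∂q_{Nadir} = 341.1 − 10q_{Nadir} − 5q_{Largo} = 0, so q_{Nadir} = 34.11 − 0.5q_{Largo}.
Setting q_{Nadir} = q_{Largo} in the reaction function: q_{Nadir} = 34.11 − 0.5q_{Nadir}, so q_{Nadir} = 34.11 / 1.5 = 22.74.
Equilibrium price: P = 366.1 − 5·45.48 = 138.7.

138.7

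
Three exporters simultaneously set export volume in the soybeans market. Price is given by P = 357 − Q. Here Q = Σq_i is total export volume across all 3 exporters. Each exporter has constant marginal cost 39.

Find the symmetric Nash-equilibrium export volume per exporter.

A representative exporter's profit is π_i = q_i(357 − Q) − 39q_i, with Q = q_i + Σ_{j≠i} q_j.
First-order condition: 318 − 2q_i − Σ_{j≠i} q_j = 0.
Imposing symmetry (q_j = q for all j) turns Σ_{j≠i} q_j into 2q, so 318 = 4q and q = 79.5.

79.5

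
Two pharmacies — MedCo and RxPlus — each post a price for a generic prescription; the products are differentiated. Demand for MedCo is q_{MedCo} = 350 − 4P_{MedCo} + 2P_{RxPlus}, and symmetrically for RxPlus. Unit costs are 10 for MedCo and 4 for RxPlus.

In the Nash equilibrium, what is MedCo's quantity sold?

MedCo's profit: π = (P_{MedCo} − 10)(350 − 4P_{MedCo} + 2P_{RxPlus}).
∂π/∂P_{MedCo} = 390 − 8P_{MedCo} + 2P_{RxPlus} = 0 ⇒ P_{MedCo} = 48.75 + 0.25P_{RxPlus}.
Similarly P_{RxPlus} = 45.75 + 0.25P_{MedCo}.
Solving the two reaction functions simultaneously: (1 − (0.25)(0.25))P_{MedCo} = 48.75 + 0.25·45.75, so 0.9375P_{MedCo} = 60.1875 and P_{MedCo} = 64.2.
Then P_{RxPlus} = 45.75 + 0.25·64.2 = 61.8.
q_{MedCo} = 350 − 4·64.2 + 2·61.8 = 216.8.

216.8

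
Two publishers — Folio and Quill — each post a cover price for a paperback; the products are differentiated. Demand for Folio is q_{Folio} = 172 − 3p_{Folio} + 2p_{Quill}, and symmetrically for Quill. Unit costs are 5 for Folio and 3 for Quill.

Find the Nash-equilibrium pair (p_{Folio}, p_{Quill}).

Folio's profit: π = (p_{Folio} − 5)(172 − 3p_{Folio} + 2p_{Quill}).
∂π/∂p_{Folio} = 187 − 6p_{Folio} + 2p_{Quill} = 0 ⇒ p_{Folio} = 187/6 + (1/3)p_{Quill}.
Similarly p_{Quill} = 181/6 + (1/3)p_{Folio}.
Solving the two reaction functions simultaneously: (1 − (1/3)(1/3))p_{Folio} = 187/6 + (1/3)·(181/6), so (8/9)p_{Folio} = 371/9 and p_{Folio} = 46.375.
Then p_{Quill} = 181/6 + (1/3)·46.375 = 45.625.

46.375, 45.625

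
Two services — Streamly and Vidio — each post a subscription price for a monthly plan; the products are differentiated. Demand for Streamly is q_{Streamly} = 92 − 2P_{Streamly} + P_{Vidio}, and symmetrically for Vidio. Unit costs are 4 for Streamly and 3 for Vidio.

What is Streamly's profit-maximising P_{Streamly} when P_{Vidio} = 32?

33

Streamly's profit: π = (P_{Streamly} − 4)(92 − 2P_{Streamly} + P_{Vidio}).
∂π/∂P_{Streamly} = 100 − 4P_{Streamly} + P_{Vidio} = 0 ⇒ P_{Streamly} = 25 + 0.25P_{Vidio}.
At P_{Vidio} = 32: P_{Streamly} = 25 + 0.25·32 = 33.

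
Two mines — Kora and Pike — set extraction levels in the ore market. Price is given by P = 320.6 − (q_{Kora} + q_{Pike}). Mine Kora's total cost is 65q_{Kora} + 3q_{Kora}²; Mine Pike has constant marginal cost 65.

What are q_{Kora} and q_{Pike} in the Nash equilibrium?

17.04, 119.28

Mine Kora's profit: π = q_{Kora}(320.6 − (q_{Kora} + q_{Pike})) − 65q_{Kora} − 3q_{Kora}².
∂π/∂q_{Kora} = 255.6 − 8q_{Kora} − q_{Pike} = 0, so q_{Kora} = 31.95 − 0.125q_{Pike}.
For Pike: ∂π/∂q_{Pike} = 255.6 − 2q_{Pike} − q_{Kora} = 0 ⇒ q_{Pike} = 127.8 − 0.5q_{Kora}.
Substituting the second reaction function into the first: q_{Kora} = 31.95 − 0.125(127.8 − 0.5q_{Kora}), which gives 0.9375q_{Kora} = 15.975 ⇒ q_{Kora} = 17.04.
Then q_{Pike} = 127.8 − 0.5·17.04 = 119.28.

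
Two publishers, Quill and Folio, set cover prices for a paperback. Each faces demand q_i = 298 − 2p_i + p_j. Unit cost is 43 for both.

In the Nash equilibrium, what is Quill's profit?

14450

Quill's profit: π = (p_{Quill} − 43)(298 − 2p_{Quill} + p_{Folio}).
∂π/∂p_{Quill} = 384 − 4p_{Quill} + p_{Folio} = 0 ⇒ p_{Quill} = 96 + 0.25p_{Folio}.
Setting p_{Quill} = p_{Folio} in the reaction function: p_{Quill} = 96 + 0.25p_{Quill}, so p_{Quill} = 96 / 0.75 = 128.
q_{Quill} = 298 − 2·128 + 128 = 170.
Profit = (128 − 43)·170 = 14450.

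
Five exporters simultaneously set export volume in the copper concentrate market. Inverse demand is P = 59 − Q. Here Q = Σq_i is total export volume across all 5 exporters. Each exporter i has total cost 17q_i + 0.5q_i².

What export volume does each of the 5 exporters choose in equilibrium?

6

A representative exporter's profit is π_i = q_i(59 − Q) − 17q_i − 0.5q_i², with Q = q_i + Σ_{j≠i} q_j.
First-order condition: 42 − 3q_i − Σ_{j≠i} q_j = 0.
With identical exporters, set every q_j = q: then 42 − 3q − 4q = 0, i.e. q = 42/7 = 6.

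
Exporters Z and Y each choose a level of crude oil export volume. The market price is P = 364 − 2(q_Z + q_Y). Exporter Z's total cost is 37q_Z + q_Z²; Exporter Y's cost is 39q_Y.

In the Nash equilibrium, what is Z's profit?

Exporter Z's profit: π = q_Z(364 − 2(q_Z + q_Y)) − 37q_Z − q_Z².
∂π/∂q_Z = 327 − 6q_Z − 2q_Y = 0, so q_Z = 54.5 − (1/3)q_Y.
For Y: ∂π/∂q_Y = 325 − 4q_Y − 2q_Z = 0 ⇒ q_Y = 81.25 − 0.5q_Z.
Solving the two reaction functions simultaneously: (1 − (−1/3)(−0.5))q_Z = 54.5 − (1/3)·81.25, so (5/6)q_Z = 329/12 and q_Z = 32.9.
Then q_Y = 81.25 − 0.5·32.9 = 64.8.
Price P = 364 − 2·97.7 = 168.6.
Z's profit: (168.6 − 37)·32.9 − (32.9)² = 3247.23.

3247.23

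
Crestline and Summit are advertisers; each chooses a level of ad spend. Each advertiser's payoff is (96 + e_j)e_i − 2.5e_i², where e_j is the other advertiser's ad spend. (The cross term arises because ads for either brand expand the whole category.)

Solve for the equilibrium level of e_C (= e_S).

Crestline's payoff is (96 + e_S)e_C − 2.5e_C².
∂π/∂e_C = 96 + e_S − 5e_C = 0, so e_C = 19.2 + 0.2e_S.
The game is symmetric, so in equilibrium e_S = e_C: the reaction function gives 0.8e_C = 19.2, hence e_C = 24.

24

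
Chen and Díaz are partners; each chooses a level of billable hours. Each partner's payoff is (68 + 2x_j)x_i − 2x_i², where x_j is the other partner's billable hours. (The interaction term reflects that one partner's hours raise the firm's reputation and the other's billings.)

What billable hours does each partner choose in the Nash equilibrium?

34

Chen's payoff is (68 + 2x_D)x_C − 2x_C².
∂π/∂x_C = 68 + 2x_D − 4x_C = 0, so x_C = 17 + 0.5x_D.
Setting x_C = x_D in the reaction function: x_C = 17 + 0.5x_C, so x_C = 17 / 0.5 = 34.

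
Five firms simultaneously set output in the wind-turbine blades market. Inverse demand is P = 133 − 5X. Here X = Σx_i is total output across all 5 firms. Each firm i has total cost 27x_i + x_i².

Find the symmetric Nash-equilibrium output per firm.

3.3125

A representative firm's profit is π_i = x_i(133 − 5X) − 27x_i − x_i², with X = x_i + Σ_{j≠i} x_j.
First-order condition: 106 − 12x_i − 5Σ_{j≠i} x_j = 0.
In a symmetric equilibrium every firm chooses the same x, so Σ_{j≠i} x_j = 4x. The condition becomes 106 − 32x = 0, giving x = 106/32 = 3.3125.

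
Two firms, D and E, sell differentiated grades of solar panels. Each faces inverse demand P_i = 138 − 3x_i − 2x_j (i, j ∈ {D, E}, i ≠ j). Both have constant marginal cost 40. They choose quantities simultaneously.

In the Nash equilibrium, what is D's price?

Firm D's profit: π = x_D(138 − 3x_D − 2x_E) − 40x_D.
∂π/∂x_D = 98 − 6x_D − 2x_E = 0 ⇒ x_D = 49/3 − (1/3)x_E.
Setting x_D = x_E in the reaction function: x_D = 49/3 − (1/3)x_D, so x_D = (49/3) / (4/3) = 12.25.
P_D = 138 − 3·12.25 − 2·12.25 = 76.75.

76.75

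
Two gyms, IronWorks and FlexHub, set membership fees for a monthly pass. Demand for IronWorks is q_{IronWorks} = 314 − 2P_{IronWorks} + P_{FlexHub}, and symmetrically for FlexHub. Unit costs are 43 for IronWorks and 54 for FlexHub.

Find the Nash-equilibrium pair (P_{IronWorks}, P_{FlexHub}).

134.8, 139.2

IronWorks's profit: π = (P_{IronWorks} − 43)(314 − 2P_{IronWorks} + P_{FlexHub}).
∂π/∂P_{IronWorks} = 400 − 4P_{IronWorks} + P_{FlexHub} = 0 ⇒ P_{IronWorks} = 100 + 0.25P_{FlexHub}.
Similarly P_{FlexHub} = 105.5 + 0.25P_{IronWorks}.
Plugging P_{FlexHub} into IronWorks's best response: P_{IronWorks} = 100 + 0.25(105.5 + 0.25P_{IronWorks}) ⇒ 0.9375P_{IronWorks} = 126.375, so P_{IronWorks} = 134.8.
Then P_{FlexHub} = 105.5 + 0.25·134.8 = 139.2.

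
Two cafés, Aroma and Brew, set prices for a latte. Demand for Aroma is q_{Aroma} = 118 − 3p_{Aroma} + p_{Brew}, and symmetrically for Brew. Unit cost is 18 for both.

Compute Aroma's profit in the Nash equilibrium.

Aroma's profit: π = (p_{Aroma} − 18)(118 − 3p_{Aroma} + p_{Brew}).
∂π/∂p_{Aroma} = 172 − 6p_{Aroma} + p_{Brew} = 0 ⇒ p_{Aroma} = 86/3 + (1/6)p_{Brew}.
Setting p_{Aroma} = p_{Brew} in the reaction function: p_{Aroma} = 86/3 + (1/6)p_{Aroma}, so p_{Aroma} = (86/3) / (5/6) = 34.4.
q_{Aroma} = 118 − 3·34.4 + 34.4 = 49.2.
Profit = (34.4 − 18)·49.2 = 806.88.

806.88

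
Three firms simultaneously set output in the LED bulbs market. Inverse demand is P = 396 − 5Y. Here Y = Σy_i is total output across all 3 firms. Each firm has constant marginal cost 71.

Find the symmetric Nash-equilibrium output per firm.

16.25

A representative firm's profit is π_i = y_i(396 − 5Y) − 71y_i, with Y = y_i + Σ_{j≠i} y_j.
First-order condition: 325 − 10y_i − 5Σ_{j≠i} y_j = 0.
In a symmetric equilibrium every firm chooses the same y, so Σ_{j≠i} y_j = 2y. The condition becomes 325 − 20y = 0, giving y = 325/20 = 16.25.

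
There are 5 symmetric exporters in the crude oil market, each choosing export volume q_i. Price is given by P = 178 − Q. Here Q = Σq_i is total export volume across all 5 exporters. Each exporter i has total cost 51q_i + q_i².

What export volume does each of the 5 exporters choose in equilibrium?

A representative exporter's profit is π_i = q_i(178 − Q) − 51q_i − q_i², with Q = q_i + Σ_{j≠i} q_j.
First-order condition: 127 − 4q_i − Σ_{j≠i} q_j = 0.
With identical exporters, set every q_j = q: then 127 − 4q − 4q = 0, i.e. q = 127/8 = 15.875.

15.875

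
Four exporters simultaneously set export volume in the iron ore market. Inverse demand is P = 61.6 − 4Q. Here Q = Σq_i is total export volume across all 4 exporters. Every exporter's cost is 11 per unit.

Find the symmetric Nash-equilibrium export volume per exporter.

2.53

A representative exporter's profit is π_i = q_i(61.6 − 4Q) − 11q_i, with Q = q_i + Σ_{j≠i} q_j.
First-order condition: 50.6 − 8q_i − 4Σ_{j≠i} q_j = 0.
In a symmetric equilibrium every exporter chooses the same q, so Σ_{j≠i} q_j = 3q. The condition becomes 50.6 − 20q = 0, giving q = 50.6/20 = 2.53.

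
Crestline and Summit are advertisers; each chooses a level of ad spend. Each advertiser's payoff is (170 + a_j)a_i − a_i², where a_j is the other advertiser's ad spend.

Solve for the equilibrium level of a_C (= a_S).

Crestline's payoff is (170 + a_S)a_C − a_C².
∂π/∂a_C = 170 + a_S − 2a_C = 0, so a_C = 85 + 0.5a_S.
Setting a_C = a_S in the reaction function: a_C = 85 + 0.5a_C, so a_C = 85 / 0.5 = 170.

170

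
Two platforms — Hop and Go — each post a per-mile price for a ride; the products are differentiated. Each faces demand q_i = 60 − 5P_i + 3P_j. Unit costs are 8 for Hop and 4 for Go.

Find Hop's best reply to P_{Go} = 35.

20.5

Hop's profit: π = (P_{Hop} − 8)(60 − 5P_{Hop} + 3P_{Go}).
∂π/∂P_{Hop} = 100 − 10P_{Hop} + 3P_{Go} = 0 ⇒ P_{Hop} = 10 + 0.3P_{Go}.
At P_{Go} = 35: P_{Hop} = 10 + 0.3·35 = 20.5.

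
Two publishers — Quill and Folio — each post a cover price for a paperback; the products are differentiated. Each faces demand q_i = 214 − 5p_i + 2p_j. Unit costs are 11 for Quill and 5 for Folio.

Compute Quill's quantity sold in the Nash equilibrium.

Quill's profit: π = (p_{Quill} − 11)(214 − 5p_{Quill} + 2p_{Folio}).
∂π/∂p_{Quill} = 269 − 10p_{Quill} + 2p_{Folio} = 0 ⇒ p_{Quill} = 26.9 + 0.2p_{Folio}.
Similarly p_{Folio} = 23.9 + 0.2p_{Quill}.
Solving the two reaction functions simultaneously: (1 − (0.2)(0.2))p_{Quill} = 26.9 + 0.2·23.9, so 0.96p_{Quill} = 31.68 and p_{Quill} = 33.
Then p_{Folio} = 23.9 + 0.2·33 = 30.5.
q_{Quill} = 214 − 5·33 + 2·30.5 = 110.

110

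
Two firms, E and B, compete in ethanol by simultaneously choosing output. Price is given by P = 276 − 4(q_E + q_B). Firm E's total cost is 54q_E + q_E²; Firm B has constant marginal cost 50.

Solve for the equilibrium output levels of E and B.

Firm E's profit: π = q_E(276 − 4(q_E + q_B)) − 54q_E − q_E².
∂π/∂q_E = 222 − 10q_E − 4q_B = 0, so q_E = 22.2 − 0.4q_B.
For B: ∂π/∂q_B = 226 − 8q_B − 4q_E = 0 ⇒ q_B = 28.25 − 0.5q_E.
Solving the two reaction functions simultaneously: (1 − (−0.4)(−0.5))q_E = 22.2 − 0.4·28.25, so 0.8q_E = 10.9 and q_E = 13.625.
Then q_B = 28.25 − 0.5·13.625 = 21.4375.

13.625, 21.4375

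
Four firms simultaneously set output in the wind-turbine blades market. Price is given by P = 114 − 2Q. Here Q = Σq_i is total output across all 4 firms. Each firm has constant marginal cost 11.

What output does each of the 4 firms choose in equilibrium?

10.3

A representative firm's profit is π_i = q_i(114 − 2Q) − 11q_i, with Q = q_i + Σ_{j≠i} q_j.
First-order condition: 103 − 4q_i − 2Σ_{j≠i} q_j = 0.
In a symmetric equilibrium every firm chooses the same q, so Σ_{j≠i} q_j = 3q. The condition becomes 103 − 10q = 0, giving q = 103/10 = 10.3.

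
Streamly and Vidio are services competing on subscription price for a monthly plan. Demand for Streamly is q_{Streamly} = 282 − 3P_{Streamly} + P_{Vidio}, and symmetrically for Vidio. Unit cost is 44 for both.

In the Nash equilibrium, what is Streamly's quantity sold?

Streamly's profit: π = (P_{Streamly} − 44)(282 − 3P_{Streamly} + P_{Vidio}).
∂π/∂P_{Streamly} = 414 − 6P_{Streamly} + P_{Vidio} = 0 ⇒ P_{Streamly} = 69 + (1/6)P_{Vidio}.
The game is symmetric, so in equilibrium P_{Vidio} = P_{Streamly}: the reaction function gives (5/6)P_{Streamly} = 69, hence P_{Streamly} = 82.8.
q_{Streamly} = 282 − 3·82.8 + 82.8 = 116.4.

116.4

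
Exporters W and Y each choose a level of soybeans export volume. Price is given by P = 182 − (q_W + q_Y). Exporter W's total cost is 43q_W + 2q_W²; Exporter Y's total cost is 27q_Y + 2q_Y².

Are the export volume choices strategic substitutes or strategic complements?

strategic substitutes

Exporter W's profit: π = q_W(182 − (q_W + q_Y)) − 43q_W − 2q_W².
∂π/∂q_W = 139 − 6q_W − q_Y = 0, so q_W = 139/6 − (1/6)q_Y.
The best-response slope dq_W/dq_Y = −1/6 < 0: the reaction function is downward-sloping, so the choices are strategic substitutes.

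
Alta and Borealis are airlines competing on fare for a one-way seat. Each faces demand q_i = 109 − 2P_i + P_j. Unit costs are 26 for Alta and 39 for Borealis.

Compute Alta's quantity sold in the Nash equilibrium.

Alta's profit: π = (P_{Alta} − 26)(109 − 2P_{Alta} + P_{Borealis}).
∂π/∂P_{Alta} = 161 − 4P_{Alta} + P_{Borealis} = 0 ⇒ P_{Alta} = 40.25 + 0.25P_{Borealis}.
Similarly P_{Borealis} = 46.75 + 0.25P_{Alta}.
Solving the two reaction functions simultaneously: (1 − (0.25)(0.25))P_{Alta} = 40.25 + 0.25·46.75, so 0.9375P_{Alta} = 51.9375 and P_{Alta} = 55.4.
Then P_{Borealis} = 46.75 + 0.25·55.4 = 60.6.
q_{Alta} = 109 − 2·55.4 + 60.6 = 58.8.

58.8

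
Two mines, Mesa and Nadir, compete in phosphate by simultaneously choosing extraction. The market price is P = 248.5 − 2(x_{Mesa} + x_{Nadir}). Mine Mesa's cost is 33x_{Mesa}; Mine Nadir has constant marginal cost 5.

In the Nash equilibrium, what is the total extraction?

Mine Mesa's profit: π = x_{Mesa}(248.5 − 2(x_{Mesa} + x_{Nadir})) − 33x_{Mesa}.
∂π/∂x_{Mesa} = 215.5 − 4x_{Mesa} − 2x_{Nadir} = 0, so x_{Mesa} = 53.875 − 0.5x_{Nadir}.
By the same steps for Nadir: x_{Nadir} = 60.875 − 0.5x_{Mesa}.
Substituting the second reaction function into the first: x_{Mesa} = 53.875 − 0.5(60.875 − 0.5x_{Mesa}), which gives 0.75x_{Mesa} = 23.4375 ⇒ x_{Mesa} = 31.25.
Then x_{Nadir} = 60.875 − 0.5·31.25 = 45.25.
Total extraction: 31.25 + 45.25 = 76.5.

76.5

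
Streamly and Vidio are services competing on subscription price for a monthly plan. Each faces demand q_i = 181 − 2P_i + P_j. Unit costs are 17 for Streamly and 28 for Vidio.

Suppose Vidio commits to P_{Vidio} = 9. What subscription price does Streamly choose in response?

Streamly's profit: π = (P_{Streamly} − 17)(181 − 2P_{Streamly} + P_{Vidio}).
∂π/∂P_{Streamly} = 215 − 4P_{Streamly} + P_{Vidio} = 0 ⇒ P_{Streamly} = 53.75 + 0.25P_{Vidio}.
At P_{Vidio} = 9: P_{Streamly} = 53.75 + 0.25·9 = 56.

56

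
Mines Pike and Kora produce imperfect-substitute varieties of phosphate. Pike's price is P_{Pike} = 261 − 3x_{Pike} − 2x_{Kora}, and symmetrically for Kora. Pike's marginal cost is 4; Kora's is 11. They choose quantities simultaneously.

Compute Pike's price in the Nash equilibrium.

101.6875

Mine Pike's profit: π = x_{Pike}(261 − 3x_{Pike} − 2x_{Kora}) − 4x_{Pike}.
∂π/∂x_{Pike} = 257 − 6x_{Pike} − 2x_{Kora} = 0 ⇒ x_{Pike} = 257/6 − (1/3)x_{Kora}.
Similarly x_{Kora} = 125/3 − (1/3)x_{Pike}.
Solving the two reaction functions simultaneously: (1 − (−1/3)(−1/3))x_{Pike} = 257/6 − (1/3)·(125/3), so (8/9)x_{Pike} = 521/18 and x_{Pike} = 32.5625.
Then x_{Kora} = 125/3 − (1/3)·32.5625 = 30.8125.
P_{Pike} = 261 − 3·32.5625 − 2·30.8125 = 101.6875.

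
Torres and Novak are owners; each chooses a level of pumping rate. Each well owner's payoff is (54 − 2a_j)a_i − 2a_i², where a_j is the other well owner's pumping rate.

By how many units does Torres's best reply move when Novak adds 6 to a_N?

-3

Torres's payoff is (54 − 2a_N)a_T − 2a_T².
∂π/∂a_T = 54 − 2a_N − 4a_T = 0, so a_T = 13.5 − 0.5a_N.
The reaction-function slope is −0.5, so a 6-unit rise in a_N moves a_T by −0.5 × 6 = −3. Torres's best response falls — the actions are strategic substitutes.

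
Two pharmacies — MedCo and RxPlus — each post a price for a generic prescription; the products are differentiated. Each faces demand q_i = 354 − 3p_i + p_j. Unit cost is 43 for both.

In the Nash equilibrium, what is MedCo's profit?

8618.88

MedCo's profit: π = (p_{MedCo} − 43)(354 − 3p_{MedCo} + p_{RxPlus}).
∂π/∂p_{MedCo} = 483 − 6p_{MedCo} + p_{RxPlus} = 0 ⇒ p_{MedCo} = 80.5 + (1/6)p_{RxPlus}.
The game is symmetric, so in equilibrium p_{RxPlus} = p_{MedCo}: the reaction function gives (5/6)p_{MedCo} = 80.5, hence p_{MedCo} = 96.6.
q_{MedCo} = 354 − 3·96.6 + 96.6 = 160.8.
Profit = (96.6 − 43)·160.8 = 8618.88.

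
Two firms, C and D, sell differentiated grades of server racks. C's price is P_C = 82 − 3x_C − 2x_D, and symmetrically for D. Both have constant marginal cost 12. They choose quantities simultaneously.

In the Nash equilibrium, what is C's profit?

Firm C's profit: π = x_C(82 − 3x_C − 2x_D) − 12x_C.
∂π/∂x_C = 70 − 6x_C − 2x_D = 0 ⇒ x_C = 35/3 − (1/3)x_D.
By symmetry x_D = x_C; substituting into the reaction function, (4/3)x_C = 35/3 and x_C = 8.75.
P_C = 82 − 3·8.75 − 2·8.75 = 38.25.
Profit = (38.25 − 12)·8.75 = 229.6875.

229.6875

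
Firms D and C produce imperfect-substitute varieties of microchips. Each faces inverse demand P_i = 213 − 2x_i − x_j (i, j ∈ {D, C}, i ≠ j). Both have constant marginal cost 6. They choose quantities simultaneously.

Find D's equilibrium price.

88.8

Firm D's profit: π = x_D(213 − 2x_D − x_C) − 6x_D.
∂π/∂x_D = 207 − 4x_D − x_C = 0 ⇒ x_D = 51.75 − 0.25x_C.
The game is symmetric, so in equilibrium x_C = x_D: the reaction function gives 1.25x_D = 51.75, hence x_D = 41.4.
P_D = 213 − 2·41.4 − 41.4 = 88.8.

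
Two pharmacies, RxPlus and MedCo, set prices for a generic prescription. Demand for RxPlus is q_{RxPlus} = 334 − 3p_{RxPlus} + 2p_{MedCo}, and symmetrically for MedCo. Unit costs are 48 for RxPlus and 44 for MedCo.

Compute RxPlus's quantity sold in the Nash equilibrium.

212.25

RxPlus's profit: π = (p_{RxPlus} − 48)(334 − 3p_{RxPlus} + 2p_{MedCo}).
∂π/∂p_{RxPlus} = 478 − 6p_{RxPlus} + 2p_{MedCo} = 0 ⇒ p_{RxPlus} = 239/3 + (1/3)p_{MedCo}.
Similarly p_{MedCo} = 233/3 + (1/3)p_{RxPlus}.
Solving the two reaction functions simultaneously: (1 − (1/3)(1/3))p_{RxPlus} = 239/3 + (1/3)·(233/3), so (8/9)p_{RxPlus} = 950/9 and p_{RxPlus} = 118.75.
Then p_{MedCo} = 233/3 + (1/3)·118.75 = 117.25.
q_{RxPlus} = 334 − 3·118.75 + 2·117.25 = 212.25.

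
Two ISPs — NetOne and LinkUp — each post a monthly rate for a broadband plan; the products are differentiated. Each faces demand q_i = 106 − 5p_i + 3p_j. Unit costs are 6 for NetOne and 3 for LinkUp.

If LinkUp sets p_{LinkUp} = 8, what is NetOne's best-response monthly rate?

16

NetOne's profit: π = (p_{NetOne} − 6)(106 − 5p_{NetOne} + 3p_{LinkUp}).
∂π/∂p_{NetOne} = 136 − 10p_{NetOne} + 3p_{LinkUp} = 0 ⇒ p_{NetOne} = 13.6 + 0.3p_{LinkUp}.
At p_{LinkUp} = 8: p_{NetOne} = 13.6 + 0.3·8 = 16.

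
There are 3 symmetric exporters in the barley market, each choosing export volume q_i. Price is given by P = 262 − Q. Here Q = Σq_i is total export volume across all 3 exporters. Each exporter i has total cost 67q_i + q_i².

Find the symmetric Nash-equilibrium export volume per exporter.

A representative exporter's profit is π_i = q_i(262 − Q) − 67q_i − q_i², with Q = q_i + Σ_{j≠i} q_j.
First-order condition: 195 − 4q_i − Σ_{j≠i} q_j = 0.
Imposing symmetry (q_j = q for all j) turns Σ_{j≠i} q_j into 2q, so 195 = 6q and q = 32.5.

32.5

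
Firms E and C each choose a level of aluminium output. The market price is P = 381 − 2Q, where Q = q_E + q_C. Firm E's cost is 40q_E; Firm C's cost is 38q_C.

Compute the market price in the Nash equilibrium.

Firm E's profit: π = q_E(381 − 2(q_E + q_C)) − 40q_E.
∂π/∂q_E = 341 − 4q_E − 2q_C = 0, so q_E = 85.25 − 0.5q_C.
By the same steps for C: q_C = 85.75 − 0.5q_E.
Plugging q_C into E's best response: q_E = 85.25 − 0.5(85.75 − 0.5q_E) ⇒ 0.75q_E = 42.375, so q_E = 56.5.
Then q_C = 85.75 − 0.5·56.5 = 57.5.
Equilibrium price: P = 381 − 2·114 = 153.

153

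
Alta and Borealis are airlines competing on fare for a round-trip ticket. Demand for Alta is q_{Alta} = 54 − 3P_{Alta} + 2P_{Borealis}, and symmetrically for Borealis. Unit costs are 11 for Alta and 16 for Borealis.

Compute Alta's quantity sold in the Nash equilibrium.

35.0625

Alta's profit: π = (P_{Alta} − 11)(54 − 3P_{Alta} + 2P_{Borealis}).
∂π/∂P_{Alta} = 87 − 6P_{Alta} + 2P_{Borealis} = 0 ⇒ P_{Alta} = 14.5 + (1/3)P_{Borealis}.
Similarly P_{Borealis} = 17 + (1/3)P_{Alta}.
Plugging P_{Borealis} into Alta's best response: P_{Alta} = 14.5 + (1/3)(17 + (1/3)P_{Alta}) ⇒ (8/9)P_{Alta} = 121/6, so P_{Alta} = 22.6875.
Then P_{Borealis} = 17 + (1/3)·22.6875 = 24.5625.
q_{Alta} = 54 − 3·22.6875 + 2·24.5625 = 35.0625.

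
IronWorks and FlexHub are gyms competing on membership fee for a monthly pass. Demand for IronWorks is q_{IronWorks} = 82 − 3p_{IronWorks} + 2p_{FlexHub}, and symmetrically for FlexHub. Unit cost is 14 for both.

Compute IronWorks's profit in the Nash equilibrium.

IronWorks's profit: π = (p_{IronWorks} − 14)(82 − 3p_{IronWorks} + 2p_{FlexHub}).
∂π/∂p_{IronWorks} = 124 − 6p_{IronWorks} + 2p_{FlexHub} = 0 ⇒ p_{IronWorks} = 62/3 + (1/3)p_{FlexHub}.
By symmetry p_{FlexHub} = p_{IronWorks}; substituting into the reaction function, (2/3)p_{IronWorks} = 62/3 and p_{IronWorks} = 31.
q_{IronWorks} = 82 − 3·31 + 2·31 = 51.
Profit = (31 − 14)·51 = 867.

867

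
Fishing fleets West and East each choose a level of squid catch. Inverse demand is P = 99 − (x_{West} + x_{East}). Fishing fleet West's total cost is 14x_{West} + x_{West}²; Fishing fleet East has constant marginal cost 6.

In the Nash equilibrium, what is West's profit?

Fishing fleet West's profit: π = x_{West}(99 − (x_{West} + x_{East})) − 14x_{West} − x_{West}².
∂π/∂x_{West} = 85 − 4x_{West} − x_{East} = 0, so x_{West} = 21.25 − 0.25x_{East}.
For East: ∂π/∂x_{East} = 93 − 2x_{East} − x_{West} = 0 ⇒ x_{East} = 46.5 − 0.5x_{West}.
Solving the two reaction functions simultaneously: (1 − (−0.25)(−0.5))x_{West} = 21.25 − 0.25·46.5, so 0.875x_{West} = 9.625 and x_{West} = 11.
Then x_{East} = 46.5 − 0.5·11 = 41.
Price P = 99 − 52 = 47.
West's profit: (47 − 14)·11 − (11)² = 242.

242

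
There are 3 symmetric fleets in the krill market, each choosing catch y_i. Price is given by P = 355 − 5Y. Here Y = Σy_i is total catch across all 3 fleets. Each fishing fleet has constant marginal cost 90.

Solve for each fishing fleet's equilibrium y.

13.25

A representative fishing fleet's profit is π_i = y_i(355 − 5Y) − 90y_i, with Y = y_i + Σ_{j≠i} y_j.
First-order condition: 265 − 10y_i − 5Σ_{j≠i} y_j = 0.
Imposing symmetry (y_j = y for all j) turns Σ_{j≠i} y_j into 2y, so 265 = 20y and y = 13.25.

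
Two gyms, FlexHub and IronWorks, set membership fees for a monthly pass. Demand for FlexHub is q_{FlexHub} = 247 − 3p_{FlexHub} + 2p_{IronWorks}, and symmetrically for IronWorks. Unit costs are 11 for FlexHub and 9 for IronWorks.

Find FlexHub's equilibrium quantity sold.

175.875

FlexHub's profit: π = (p_{FlexHub} − 11)(247 − 3p_{FlexHub} + 2p_{IronWorks}).
∂π/∂p_{FlexHub} = 280 − 6p_{FlexHub} + 2p_{IronWorks} = 0 ⇒ p_{FlexHub} = 140/3 + (1/3)p_{IronWorks}.
Similarly p_{IronWorks} = 137/3 + (1/3)p_{FlexHub}.
Solving the two reaction functions simultaneously: (1 − (1/3)(1/3))p_{FlexHub} = 140/3 + (1/3)·(137/3), so (8/9)p_{FlexHub} = 557/9 and p_{FlexHub} = 69.625.
Then p_{IronWorks} = 137/3 + (1/3)·69.625 = 68.875.
q_{FlexHub} = 247 − 3·69.625 + 2·68.875 = 175.875.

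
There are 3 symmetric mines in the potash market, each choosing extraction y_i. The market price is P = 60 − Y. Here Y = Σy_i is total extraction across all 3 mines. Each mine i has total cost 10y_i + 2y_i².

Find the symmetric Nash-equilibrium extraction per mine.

6.25

A representative mine's profit is π_i = y_i(60 − Y) − 10y_i − 2y_i², with Y = y_i + Σ_{j≠i} y_j.
First-order condition: 50 − 6y_i − Σ_{j≠i} y_j = 0.
Imposing symmetry (y_j = y for all j) turns Σ_{j≠i} y_j into 2y, so 50 = 8y and y = 6.25.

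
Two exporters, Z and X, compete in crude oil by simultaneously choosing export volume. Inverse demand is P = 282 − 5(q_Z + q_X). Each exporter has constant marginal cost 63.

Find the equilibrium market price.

136

Exporter Z's profit: π = q_Z(282 − 5(q_Z + q_X)) − 63q_Z.
∂π/∂q_Z = 219 − 10q_Z − 5q_X = 0, so q_Z = 21.9 − 0.5q_X.
By symmetry q_X = q_Z; substituting into the reaction function, 1.5q_Z = 21.9 and q_Z = 14.6.
Equilibrium price: P = 282 − 5·29.2 = 136.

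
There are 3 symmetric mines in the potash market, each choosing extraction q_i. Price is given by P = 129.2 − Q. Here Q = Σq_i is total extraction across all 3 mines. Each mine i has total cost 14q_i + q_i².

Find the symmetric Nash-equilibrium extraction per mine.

19.2

A representative mine's profit is π_i = q_i(129.2 − Q) − 14q_i − q_i², with Q = q_i + Σ_{j≠i} q_j.
First-order condition: 115.2 − 4q_i − Σ_{j≠i} q_j = 0.
In a symmetric equilibrium every mine chooses the same q, so Σ_{j≠i} q_j = 2q. The condition becomes 115.2 − 6q = 0, giving q = 115.2/6 = 19.2.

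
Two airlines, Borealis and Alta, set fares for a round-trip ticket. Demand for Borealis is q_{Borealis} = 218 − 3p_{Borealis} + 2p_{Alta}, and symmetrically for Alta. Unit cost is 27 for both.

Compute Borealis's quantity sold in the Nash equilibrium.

Borealis's profit: π = (p_{Borealis} − 27)(218 − 3p_{Borealis} + 2p_{Alta}).
∂π/∂p_{Borealis} = 299 − 6p_{Borealis} + 2p_{Alta} = 0 ⇒ p_{Borealis} = 299/6 + (1/3)p_{Alta}.
By symmetry p_{Alta} = p_{Borealis}; substituting into the reaction function, (2/3)p_{Borealis} = 299/6 and p_{Borealis} = 74.75.
q_{Borealis} = 218 − 3·74.75 + 2·74.75 = 143.25.

143.25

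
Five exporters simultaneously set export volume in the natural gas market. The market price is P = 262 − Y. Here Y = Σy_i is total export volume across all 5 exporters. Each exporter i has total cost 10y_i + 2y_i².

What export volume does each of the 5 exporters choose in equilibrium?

25.2

A representative exporter's profit is π_i = y_i(262 − Y) − 10y_i − 2y_i², with Y = y_i + Σ_{j≠i} y_j.
First-order condition: 252 − 6y_i − Σ_{j≠i} y_j = 0.
In a symmetric equilibrium every exporter chooses the same y, so Σ_{j≠i} y_j = 4y. The condition becomes 252 − 10y = 0, giving y = 252/10 = 25.2.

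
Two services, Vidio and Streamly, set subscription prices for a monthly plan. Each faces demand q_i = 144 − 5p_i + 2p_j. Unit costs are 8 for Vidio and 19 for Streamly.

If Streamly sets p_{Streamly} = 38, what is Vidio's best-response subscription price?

26

Vidio's profit: π = (p_{Vidio} − 8)(144 − 5p_{Vidio} + 2p_{Streamly}).
∂π/∂p_{Vidio} = 184 − 10p_{Vidio} + 2p_{Streamly} = 0 ⇒ p_{Vidio} = 18.4 + 0.2p_{Streamly}.
At p_{Streamly} = 38: p_{Vidio} = 18.4 + 0.2·38 = 26.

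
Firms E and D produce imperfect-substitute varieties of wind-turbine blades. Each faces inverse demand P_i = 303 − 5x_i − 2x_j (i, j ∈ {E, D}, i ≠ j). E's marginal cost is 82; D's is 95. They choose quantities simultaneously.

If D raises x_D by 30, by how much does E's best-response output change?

Firm E's profit: π = x_E(303 − 5x_E − 2x_D) − 82x_E.
∂π/∂x_E = 221 − 10x_E − 2x_D = 0 ⇒ x_E = 22.1 − 0.2x_D.
The reaction-function slope is −0.2, so a 30-unit rise in x_D moves x_E by −0.2 × 30 = −6. E's best response falls — the actions are strategic substitutes.

-6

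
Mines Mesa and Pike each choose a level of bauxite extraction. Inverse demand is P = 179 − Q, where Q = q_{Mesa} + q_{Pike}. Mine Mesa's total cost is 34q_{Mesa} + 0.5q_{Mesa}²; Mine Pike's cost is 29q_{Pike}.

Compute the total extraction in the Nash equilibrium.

Mine Mesa's profit: π = q_{Mesa}(179 − (q_{Mesa} + q_{Pike})) − 34q_{Mesa} − 0.5q_{Mesa}².
∂π/∂q_{Mesa} = 145 − 3q_{Mesa} − q_{Pike} = 0, so q_{Mesa} = 145/3 − (1/3)q_{Pike}.
For Pike: ∂π/∂q_{Pike} = 150 − 2q_{Pike} − q_{Mesa} = 0 ⇒ q_{Pike} = 75 − 0.5q_{Mesa}.
Substituting the second reaction function into the first: q_{Mesa} = 145/3 − (1/3)(75 − 0.5q_{Mesa}), which gives (5/6)q_{Mesa} = 70/3 ⇒ q_{Mesa} = 28.
Then q_{Pike} = 75 − 0.5·28 = 61.
Total extraction: 28 + 61 = 89.

89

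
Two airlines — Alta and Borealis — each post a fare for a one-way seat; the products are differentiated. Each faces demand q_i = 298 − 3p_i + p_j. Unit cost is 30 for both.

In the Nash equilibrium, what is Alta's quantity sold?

Alta's profit: π = (p_{Alta} − 30)(298 − 3p_{Alta} + p_{Borealis}).
∂π/∂p_{Alta} = 388 − 6p_{Alta} + p_{Borealis} = 0 ⇒ p_{Alta} = 194/3 + (1/6)p_{Borealis}.
The game is symmetric, so in equilibrium p_{Borealis} = p_{Alta}: the reaction function gives (5/6)p_{Alta} = 194/3, hence p_{Alta} = 77.6.
q_{Alta} = 298 − 3·77.6 + 77.6 = 142.8.

142.8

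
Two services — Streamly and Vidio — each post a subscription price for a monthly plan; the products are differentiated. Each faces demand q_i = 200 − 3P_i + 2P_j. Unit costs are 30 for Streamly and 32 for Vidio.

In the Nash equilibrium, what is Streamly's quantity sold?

Streamly's profit: π = (P_{Streamly} − 30)(200 − 3P_{Streamly} + 2P_{Vidio}).
∂π/∂P_{Streamly} = 290 − 6P_{Streamly} + 2P_{Vidio} = 0 ⇒ P_{Streamly} = 145/3 + (1/3)P_{Vidio}.
Similarly P_{Vidio} = 148/3 + (1/3)P_{Streamly}.
Solving the two reaction functions simultaneously: (1 − (1/3)(1/3))P_{Streamly} = 145/3 + (1/3)·(148/3), so (8/9)P_{Streamly} = 583/9 and P_{Streamly} = 72.875.
Then P_{Vidio} = 148/3 + (1/3)·72.875 = 73.625.
q_{Streamly} = 200 − 3·72.875 + 2·73.625 = 128.625.

128.625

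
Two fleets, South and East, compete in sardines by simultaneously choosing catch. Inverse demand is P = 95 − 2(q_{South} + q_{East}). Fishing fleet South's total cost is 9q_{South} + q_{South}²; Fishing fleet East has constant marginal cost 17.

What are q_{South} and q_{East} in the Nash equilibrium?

Fishing fleet South's profit: π = q_{South}(95 − 2(q_{South} + q_{East})) − 9q_{South} − q_{South}².
∂π/∂q_{South} = 86 − 6q_{South} − 2q_{East} = 0, so q_{South} = 43/3 − (1/3)q_{East}.
For East: ∂π/∂q_{East} = 78 − 4q_{East} − 2q_{South} = 0 ⇒ q_{East} = 19.5 − 0.5q_{South}.
Plugging q_{East} into South's best response: q_{South} = 43/3 − (1/3)(19.5 − 0.5q_{South}) ⇒ (5/6)q_{South} = 47/6, so q_{South} = 9.4.
Then q_{East} = 19.5 − 0.5·9.4 = 14.8.

9.4, 14.8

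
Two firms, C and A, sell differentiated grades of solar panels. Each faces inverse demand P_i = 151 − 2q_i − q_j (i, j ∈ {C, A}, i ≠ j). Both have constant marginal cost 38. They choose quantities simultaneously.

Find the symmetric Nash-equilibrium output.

22.6

Firm C's profit: π = q_C(151 − 2q_C − q_A) − 38q_C.
∂π/∂q_C = 113 − 4q_C − q_A = 0 ⇒ q_C = 28.25 − 0.25q_A.
The game is symmetric, so in equilibrium q_A = q_C: the reaction function gives 1.25q_C = 28.25, hence q_C = 22.6.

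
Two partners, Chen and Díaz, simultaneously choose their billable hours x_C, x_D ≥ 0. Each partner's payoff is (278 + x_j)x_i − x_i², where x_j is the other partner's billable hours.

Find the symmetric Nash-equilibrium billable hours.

278

Chen's payoff is (278 + x_D)x_C − x_C².
∂π/∂x_C = 278 + x_D − 2x_C = 0, so x_C = 139 + 0.5x_D.
Setting x_C = x_D in the reaction function: x_C = 139 + 0.5x_C, so x_C = 139 / 0.5 = 278.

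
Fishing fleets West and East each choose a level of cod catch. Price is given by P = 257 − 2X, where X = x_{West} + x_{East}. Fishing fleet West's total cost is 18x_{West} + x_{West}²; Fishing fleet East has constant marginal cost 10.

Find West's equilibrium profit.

Fishing fleet West's profit: π = x_{West}(257 − 2(x_{West} + x_{East})) − 18x_{West} − x_{West}².
∂π/∂x_{West} = 239 − 6x_{West} − 2x_{East} = 0, so x_{West} = 239/6 − (1/3)x_{East}.
For East: ∂π/∂x_{East} = 247 − 4x_{East} − 2x_{West} = 0 ⇒ x_{East} = 61.75 − 0.5x_{West}.
Plugging x_{East} into West's best response: x_{West} = 239/6 − (1/3)(61.75 − 0.5x_{West}) ⇒ (5/6)x_{West} = 19.25, so x_{West} = 23.1.
Then x_{East} = 61.75 − 0.5·23.1 = 50.2.
Price P = 257 − 2·73.3 = 110.4.
West's profit: (110.4 − 18)·23.1 − (23.1)² = 1600.83.

1600.83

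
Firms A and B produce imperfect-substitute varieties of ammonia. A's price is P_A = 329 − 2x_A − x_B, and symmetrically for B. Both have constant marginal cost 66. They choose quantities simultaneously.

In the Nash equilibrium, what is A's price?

171.2

Firm A's profit: π = x_A(329 − 2x_A − x_B) − 66x_A.
∂π/∂x_A = 263 − 4x_A − x_B = 0 ⇒ x_A = 65.75 − 0.25x_B.
Setting x_A = x_B in the reaction function: x_A = 65.75 − 0.25x_A, so x_A = 65.75 / 1.25 = 52.6.
P_A = 329 − 2·52.6 − 52.6 = 171.2.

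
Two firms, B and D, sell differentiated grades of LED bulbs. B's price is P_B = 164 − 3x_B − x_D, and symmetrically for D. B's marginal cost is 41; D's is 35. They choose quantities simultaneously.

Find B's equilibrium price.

Firm B's profit: π = x_B(164 − 3x_B − x_D) − 41x_B.
∂π/∂x_B = 123 − 6x_B − x_D = 0 ⇒ x_B = 20.5 − (1/6)x_D.
Similarly x_D = 21.5 − (1/6)x_B.
Solving the two reaction functions simultaneously: (1 − (−1/6)(−1/6))x_B = 20.5 − (1/6)·21.5, so (35/36)x_B = 203/12 and x_B = 17.4.
Then x_D = 21.5 − (1/6)·17.4 = 18.6.
P_B = 164 − 3·17.4 − 18.6 = 93.2.

93.2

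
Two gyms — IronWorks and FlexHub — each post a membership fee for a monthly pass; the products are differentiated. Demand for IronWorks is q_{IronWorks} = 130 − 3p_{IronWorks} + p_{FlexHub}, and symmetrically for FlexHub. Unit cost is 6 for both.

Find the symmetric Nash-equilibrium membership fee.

29.6

IronWorks's profit: π = (p_{IronWorks} − 6)(130 − 3p_{IronWorks} + p_{FlexHub}).
∂π/∂p_{IronWorks} = 148 − 6p_{IronWorks} + p_{FlexHub} = 0 ⇒ p_{IronWorks} = 74/3 + (1/6)p_{FlexHub}.
The game is symmetric, so in equilibrium p_{FlexHub} = p_{IronWorks}: the reaction function gives (5/6)p_{IronWorks} = 74/3, hence p_{IronWorks} = 29.6.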